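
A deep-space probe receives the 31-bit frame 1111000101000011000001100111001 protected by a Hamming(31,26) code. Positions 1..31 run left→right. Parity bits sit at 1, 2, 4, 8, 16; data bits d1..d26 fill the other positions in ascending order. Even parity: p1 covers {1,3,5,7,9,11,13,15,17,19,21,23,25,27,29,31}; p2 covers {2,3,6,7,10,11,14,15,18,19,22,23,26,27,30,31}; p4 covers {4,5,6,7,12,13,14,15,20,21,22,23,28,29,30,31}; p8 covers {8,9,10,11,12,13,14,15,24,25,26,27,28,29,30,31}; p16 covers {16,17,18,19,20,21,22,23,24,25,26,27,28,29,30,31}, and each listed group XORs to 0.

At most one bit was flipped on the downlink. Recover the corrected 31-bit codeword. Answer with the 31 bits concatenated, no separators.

1111000101000011000001100011001

s1 (pos 1,3,5,7,9,11,13,15,17,19,21,23,25,27,29,31): 1⊕1⊕0⊕0⊕0⊕0⊕0⊕1⊕0⊕0⊕0⊕1⊕0⊕1⊕0⊕1 = 0
s2 (pos 2,3,6,7,10,11,14,15,18,19,22,23,26,27,30,31): 1⊕1⊕0⊕0⊕1⊕0⊕0⊕1⊕0⊕0⊕1⊕1⊕1⊕1⊕0⊕1 = 1
s4 (pos 4,5,6,7,12,13,14,15,20,21,22,23,28,29,30,31): 1⊕0⊕0⊕0⊕0⊕0⊕0⊕1⊕0⊕0⊕1⊕1⊕1⊕0⊕0⊕1 = 0
s8 (pos 8,9,10,11,12,13,14,15,24,25,26,27,28,29,30,31): 1⊕0⊕1⊕0⊕0⊕0⊕0⊕1⊕0⊕0⊕1⊕1⊕1⊕0⊕0⊕1 = 1
s16 (pos 16,17,18,19,20,21,22,23,24,25,26,27,28,29,30,31): 1⊕0⊕0⊕0⊕0⊕0⊕1⊕1⊕0⊕0⊕1⊕1⊕1⊕0⊕0⊕1 = 1
Syndrome s16…s1 = 11010 → error at position 26.
Flip position 26: 1111000101000011000001100111001 → 1111000101000011000001100011001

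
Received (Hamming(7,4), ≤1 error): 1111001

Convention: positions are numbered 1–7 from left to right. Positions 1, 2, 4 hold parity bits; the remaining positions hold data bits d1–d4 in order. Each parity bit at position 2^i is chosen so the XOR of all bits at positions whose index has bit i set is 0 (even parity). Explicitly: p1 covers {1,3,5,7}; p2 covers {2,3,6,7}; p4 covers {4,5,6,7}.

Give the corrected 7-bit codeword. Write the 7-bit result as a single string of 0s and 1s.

1101001

s1 (pos 1,3,5,7): 1⊕1⊕0⊕1 = 1
s2 (pos 2,3,6,7): 1⊕1⊕0⊕1 = 1
s4 (pos 4,5,6,7): 1⊕0⊕0⊕1 = 0
Syndrome s4…s1 = 011 → error at position 3.
Flip position 3: 1111001 → 1101001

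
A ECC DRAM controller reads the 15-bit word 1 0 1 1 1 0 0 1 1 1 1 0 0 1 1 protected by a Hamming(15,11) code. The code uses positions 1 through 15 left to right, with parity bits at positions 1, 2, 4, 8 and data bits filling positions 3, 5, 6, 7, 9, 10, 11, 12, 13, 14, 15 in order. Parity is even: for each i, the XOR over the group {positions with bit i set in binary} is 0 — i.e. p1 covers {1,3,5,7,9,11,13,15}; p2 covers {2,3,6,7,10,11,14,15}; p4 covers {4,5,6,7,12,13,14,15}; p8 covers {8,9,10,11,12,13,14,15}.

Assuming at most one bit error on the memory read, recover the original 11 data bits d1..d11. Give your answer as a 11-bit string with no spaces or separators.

11001110011

s1 (pos 1,3,5,7,9,11,13,15): 1⊕1⊕1⊕0⊕1⊕1⊕0⊕1 = 0
s2 (pos 2,3,6,7,10,11,14,15): 0⊕1⊕0⊕0⊕1⊕1⊕1⊕1 = 1
s4 (pos 4,5,6,7,12,13,14,15): 1⊕1⊕0⊕0⊕0⊕0⊕1⊕1 = 0
s8 (pos 8,9,10,11,12,13,14,15): 1⊕1⊕1⊕1⊕0⊕0⊕1⊕1 = 0
Syndrome s8…s1 = 0010 → error at position 2.
Flip position 2: 101110011110011 → 111110011110011
Read data bits from positions 3,5,6,7,9,10,11,12,13,14,15: 11001110011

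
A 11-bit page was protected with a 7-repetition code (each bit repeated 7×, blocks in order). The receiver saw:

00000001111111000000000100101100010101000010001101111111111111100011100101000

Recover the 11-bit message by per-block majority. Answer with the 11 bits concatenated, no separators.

Block 1 (0000000): 0 ones → 0
Block 2 (1111111): 7 ones → 1
Block 3 (0000000): 0 ones → 0
Block 4 (0010010): 2 ones → 0
Block 5 (1100010): 3 ones → 0
Block 6 (1010000): 2 ones → 0
Block 7 (1000110): 3 ones → 0
Block 8 (1111111): 7 ones → 1
Block 9 (1111111): 7 ones → 1
Block 10 (0001110): 3 ones → 0
Block 11 (0101000): 2 ones → 0

01000001100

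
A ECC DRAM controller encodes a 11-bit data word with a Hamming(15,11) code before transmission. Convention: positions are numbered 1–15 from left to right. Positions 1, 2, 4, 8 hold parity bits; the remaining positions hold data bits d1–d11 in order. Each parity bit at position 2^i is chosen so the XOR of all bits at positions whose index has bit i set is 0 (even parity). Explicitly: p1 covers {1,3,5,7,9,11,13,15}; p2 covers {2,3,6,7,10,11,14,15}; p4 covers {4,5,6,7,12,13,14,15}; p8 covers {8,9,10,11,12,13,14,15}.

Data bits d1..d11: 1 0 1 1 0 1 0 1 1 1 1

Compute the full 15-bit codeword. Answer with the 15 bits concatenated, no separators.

001001110101111

Place data at non-parity positions: p1 p2 1 p4 0 1 1 p8 0 1 0 1 1 1 1
p1 (pos 1,3,5,7,9,11,13,15): XOR of data positions = 1⊕0⊕1⊕0⊕0⊕1⊕1 = 0
p2 (pos 2,3,6,7,10,11,14,15): XOR of data positions = 1⊕1⊕1⊕1⊕0⊕1⊕1 = 0
p4 (pos 4,5,6,7,12,13,14,15): XOR of data positions = 0⊕1⊕1⊕1⊕1⊕1⊕1 = 0
p8 (pos 8,9,10,11,12,13,14,15): XOR of data positions = 0⊕1⊕0⊕1⊕1⊕1⊕1 = 1
Codeword: 001001110101111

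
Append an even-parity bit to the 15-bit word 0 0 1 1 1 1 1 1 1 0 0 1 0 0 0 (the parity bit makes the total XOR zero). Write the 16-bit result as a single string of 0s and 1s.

0011111110010000

XOR of the 15 data bits: 0⊕0⊕1⊕1⊕1⊕1⊕1⊕1⊕1⊕0⊕0⊕1⊕0⊕0⊕0 = 0
Parity bit = 0 (so all 16 bits XOR to 0).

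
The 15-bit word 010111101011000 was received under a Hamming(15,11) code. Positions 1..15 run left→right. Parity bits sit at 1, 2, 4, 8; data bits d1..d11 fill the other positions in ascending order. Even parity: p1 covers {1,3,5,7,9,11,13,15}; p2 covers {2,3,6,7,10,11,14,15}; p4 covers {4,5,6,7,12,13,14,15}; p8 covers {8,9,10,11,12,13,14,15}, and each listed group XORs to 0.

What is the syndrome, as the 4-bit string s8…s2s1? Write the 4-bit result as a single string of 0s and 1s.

1100

s1 (pos 1,3,5,7,9,11,13,15): 0⊕0⊕1⊕1⊕1⊕1⊕0⊕0 = 0
s2 (pos 2,3,6,7,10,11,14,15): 1⊕0⊕1⊕1⊕0⊕1⊕0⊕0 = 0
s4 (pos 4,5,6,7,12,13,14,15): 1⊕1⊕1⊕1⊕1⊕0⊕0⊕0 = 1
s8 (pos 8,9,10,11,12,13,14,15): 0⊕1⊕0⊕1⊕1⊕0⊕0⊕0 = 1
Syndrome s8…s1 = 1100 → error at position 12.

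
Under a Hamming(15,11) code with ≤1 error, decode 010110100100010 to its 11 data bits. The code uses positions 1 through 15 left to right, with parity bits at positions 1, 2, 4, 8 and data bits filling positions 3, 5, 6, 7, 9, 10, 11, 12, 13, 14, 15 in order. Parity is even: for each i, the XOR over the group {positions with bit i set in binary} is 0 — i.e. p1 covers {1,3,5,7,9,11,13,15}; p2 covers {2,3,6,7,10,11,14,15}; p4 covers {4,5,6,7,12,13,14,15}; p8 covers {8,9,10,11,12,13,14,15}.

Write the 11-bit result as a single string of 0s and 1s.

01010100010

s1 (pos 1,3,5,7,9,11,13,15): 0⊕0⊕1⊕1⊕0⊕0⊕0⊕0 = 0
s2 (pos 2,3,6,7,10,11,14,15): 1⊕0⊕0⊕1⊕1⊕0⊕1⊕0 = 0
s4 (pos 4,5,6,7,12,13,14,15): 1⊕1⊕0⊕1⊕0⊕0⊕1⊕0 = 0
s8 (pos 8,9,10,11,12,13,14,15): 0⊕0⊕1⊕0⊕0⊕0⊕1⊕0 = 0
Syndrome s8…s1 = 0000 → no error.
Read data bits from positions 3,5,6,7,9,10,11,12,13,14,15: 01010100010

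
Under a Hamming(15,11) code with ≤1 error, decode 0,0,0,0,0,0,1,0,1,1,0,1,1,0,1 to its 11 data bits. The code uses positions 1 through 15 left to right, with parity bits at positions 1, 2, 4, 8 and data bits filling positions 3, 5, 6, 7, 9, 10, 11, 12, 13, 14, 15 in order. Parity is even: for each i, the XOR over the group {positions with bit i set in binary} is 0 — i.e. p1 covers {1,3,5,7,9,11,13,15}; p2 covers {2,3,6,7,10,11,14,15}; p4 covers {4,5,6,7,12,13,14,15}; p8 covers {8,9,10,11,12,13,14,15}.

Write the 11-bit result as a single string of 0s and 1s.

00011001101

s1 (pos 1,3,5,7,9,11,13,15): 0⊕0⊕0⊕1⊕1⊕0⊕1⊕1 = 0
s2 (pos 2,3,6,7,10,11,14,15): 0⊕0⊕0⊕1⊕1⊕0⊕0⊕1 = 1
s4 (pos 4,5,6,7,12,13,14,15): 0⊕0⊕0⊕1⊕1⊕1⊕0⊕1 = 0
s8 (pos 8,9,10,11,12,13,14,15): 0⊕1⊕1⊕0⊕1⊕1⊕0⊕1 = 1
Syndrome s8…s1 = 1010 → error at position 10.
Flip position 10: 000000101101101 → 000000101001101
Read data bits from positions 3,5,6,7,9,10,11,12,13,14,15: 00011001101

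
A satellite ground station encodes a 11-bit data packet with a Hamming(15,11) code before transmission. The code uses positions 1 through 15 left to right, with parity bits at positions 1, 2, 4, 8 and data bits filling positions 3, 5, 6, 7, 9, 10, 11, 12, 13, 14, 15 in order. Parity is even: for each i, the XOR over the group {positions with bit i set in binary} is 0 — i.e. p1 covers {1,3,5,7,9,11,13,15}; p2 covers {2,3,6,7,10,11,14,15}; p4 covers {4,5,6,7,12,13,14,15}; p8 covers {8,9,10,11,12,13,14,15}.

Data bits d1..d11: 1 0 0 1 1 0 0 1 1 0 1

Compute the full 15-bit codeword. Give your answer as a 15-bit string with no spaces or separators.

Place data at non-parity positions: p1 p2 1 p4 0 0 1 p8 1 0 0 1 1 0 1
p1 (pos 1,3,5,7,9,11,13,15): XOR of data positions = 1⊕0⊕1⊕1⊕0⊕1⊕1 = 1
p2 (pos 2,3,6,7,10,11,14,15): XOR of data positions = 1⊕0⊕1⊕0⊕0⊕0⊕1 = 1
p4 (pos 4,5,6,7,12,13,14,15): XOR of data positions = 0⊕0⊕1⊕1⊕1⊕0⊕1 = 0
p8 (pos 8,9,10,11,12,13,14,15): XOR of data positions = 1⊕0⊕0⊕1⊕1⊕0⊕1 = 0
Codeword: 111000101001101

111000101001101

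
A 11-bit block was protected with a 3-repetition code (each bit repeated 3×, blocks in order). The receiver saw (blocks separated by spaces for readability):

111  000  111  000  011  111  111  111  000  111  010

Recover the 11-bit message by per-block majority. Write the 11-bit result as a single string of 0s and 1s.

10101111010

Block 1 (111): 3 ones → 1
Block 2 (000): 0 ones → 0
Block 3 (111): 3 ones → 1
Block 4 (000): 0 ones → 0
Block 5 (011): 2 ones → 1
Block 6 (111): 3 ones → 1
Block 7 (111): 3 ones → 1
Block 8 (111): 3 ones → 1
Block 9 (000): 0 ones → 0
Block 10 (111): 3 ones → 1
Block 11 (010): 1 one → 0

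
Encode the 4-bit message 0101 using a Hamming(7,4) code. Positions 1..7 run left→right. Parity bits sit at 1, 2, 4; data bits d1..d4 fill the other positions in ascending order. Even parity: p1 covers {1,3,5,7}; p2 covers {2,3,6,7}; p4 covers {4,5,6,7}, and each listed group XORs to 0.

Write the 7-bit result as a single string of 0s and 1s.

0100101

Place data at non-parity positions: p1 p2 0 p4 1 0 1
p1 (pos 1,3,5,7): XOR of data positions = 0⊕1⊕1 = 0
p2 (pos 2,3,6,7): XOR of data positions = 0⊕0⊕1 = 1
p4 (pos 4,5,6,7): XOR of data positions = 1⊕0⊕1 = 0
Codeword: 0100101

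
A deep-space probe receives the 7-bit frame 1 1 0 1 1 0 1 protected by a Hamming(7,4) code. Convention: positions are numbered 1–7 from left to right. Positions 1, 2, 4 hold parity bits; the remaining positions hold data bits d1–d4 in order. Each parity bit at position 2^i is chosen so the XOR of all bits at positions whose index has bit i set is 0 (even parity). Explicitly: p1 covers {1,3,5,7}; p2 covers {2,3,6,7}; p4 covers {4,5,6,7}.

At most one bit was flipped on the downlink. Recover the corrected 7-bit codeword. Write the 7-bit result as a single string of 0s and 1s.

s1 (pos 1,3,5,7): 1⊕0⊕1⊕1 = 1
s2 (pos 2,3,6,7): 1⊕0⊕0⊕1 = 0
s4 (pos 4,5,6,7): 1⊕1⊕0⊕1 = 1
Syndrome s4…s1 = 101 → error at position 5.
Flip position 5: 1101101 → 1101001

1101001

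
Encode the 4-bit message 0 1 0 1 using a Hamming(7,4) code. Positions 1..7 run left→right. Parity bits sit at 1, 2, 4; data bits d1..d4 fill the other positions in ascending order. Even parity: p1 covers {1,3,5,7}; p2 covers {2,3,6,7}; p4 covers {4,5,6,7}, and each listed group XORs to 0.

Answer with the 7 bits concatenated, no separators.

Place data at non-parity positions: p1 p2 0 p4 1 0 1
p1 (pos 1,3,5,7): XOR of data positions = 0⊕1⊕1 = 0
p2 (pos 2,3,6,7): XOR of data positions = 0⊕0⊕1 = 1
p4 (pos 4,5,6,7): XOR of data positions = 1⊕0⊕1 = 0
Codeword: 0100101

0100101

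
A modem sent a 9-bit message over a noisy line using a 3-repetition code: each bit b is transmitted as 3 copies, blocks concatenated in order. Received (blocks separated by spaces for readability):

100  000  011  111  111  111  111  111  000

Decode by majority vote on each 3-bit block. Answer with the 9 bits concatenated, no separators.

001111110

Block 1 (100): 1 one → 0
Block 2 (000): 0 ones → 0
Block 3 (011): 2 ones → 1
Block 4 (111): 3 ones → 1
Block 5 (111): 3 ones → 1
Block 6 (111): 3 ones → 1
Block 7 (111): 3 ones → 1
Block 8 (111): 3 ones → 1
Block 9 (000): 0 ones → 0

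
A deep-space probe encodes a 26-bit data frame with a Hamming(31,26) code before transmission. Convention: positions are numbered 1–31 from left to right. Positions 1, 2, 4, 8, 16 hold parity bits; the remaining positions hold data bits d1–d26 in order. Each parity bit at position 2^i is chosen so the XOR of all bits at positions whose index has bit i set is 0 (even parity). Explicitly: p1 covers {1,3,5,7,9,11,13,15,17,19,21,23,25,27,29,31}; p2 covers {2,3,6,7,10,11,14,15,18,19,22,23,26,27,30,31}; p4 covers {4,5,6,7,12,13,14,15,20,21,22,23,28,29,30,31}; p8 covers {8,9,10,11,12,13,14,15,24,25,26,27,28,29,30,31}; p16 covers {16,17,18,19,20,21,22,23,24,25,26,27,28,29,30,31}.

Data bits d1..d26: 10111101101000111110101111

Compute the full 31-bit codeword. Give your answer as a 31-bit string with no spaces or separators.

1011011111011010000111110101111

Place data at non-parity positions: p1 p2 1 p4 0 1 1 p8 1 1 0 1 1 0 1 p16 0 0 0 1 1 1 1 1 0 1 0 1 1 1 1
p1 (pos 1,3,5,7,9,11,13,15,17,19,21,23,25,27,29,31): XOR of data positions = 1⊕0⊕1⊕1⊕0⊕1⊕1⊕0⊕0⊕1⊕1⊕0⊕0⊕1⊕1 = 1
p2 (pos 2,3,6,7,10,11,14,15,18,19,22,23,26,27,30,31): XOR of data positions = 1⊕1⊕1⊕1⊕0⊕0⊕1⊕0⊕0⊕1⊕1⊕1⊕0⊕1⊕1 = 0
p4 (pos 4,5,6,7,12,13,14,15,20,21,22,23,28,29,30,31): XOR of data positions = 0⊕1⊕1⊕1⊕1⊕0⊕1⊕1⊕1⊕1⊕1⊕1⊕1⊕1⊕1 = 1
p8 (pos 8,9,10,11,12,13,14,15,24,25,26,27,28,29,30,31): XOR of data positions = 1⊕1⊕0⊕1⊕1⊕0⊕1⊕1⊕0⊕1⊕0⊕1⊕1⊕1⊕1 = 1
p16 (pos 16,17,18,19,20,21,22,23,24,25,26,27,28,29,30,31): XOR of data positions = 0⊕0⊕0⊕1⊕1⊕1⊕1⊕1⊕0⊕1⊕0⊕1⊕1⊕1⊕1 = 0
Codeword: 1011011111011010000111110101111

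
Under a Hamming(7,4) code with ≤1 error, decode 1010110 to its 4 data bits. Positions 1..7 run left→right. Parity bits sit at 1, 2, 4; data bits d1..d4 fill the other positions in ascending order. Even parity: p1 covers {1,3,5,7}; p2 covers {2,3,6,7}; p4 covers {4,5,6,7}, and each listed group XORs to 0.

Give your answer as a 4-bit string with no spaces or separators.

1110

s1 (pos 1,3,5,7): 1⊕1⊕1⊕0 = 1
s2 (pos 2,3,6,7): 0⊕1⊕1⊕0 = 0
s4 (pos 4,5,6,7): 0⊕1⊕1⊕0 = 0
Syndrome s4…s1 = 001 → error at position 1.
Flip position 1: 1010110 → 0010110
Read data bits from positions 3,5,6,7: 1110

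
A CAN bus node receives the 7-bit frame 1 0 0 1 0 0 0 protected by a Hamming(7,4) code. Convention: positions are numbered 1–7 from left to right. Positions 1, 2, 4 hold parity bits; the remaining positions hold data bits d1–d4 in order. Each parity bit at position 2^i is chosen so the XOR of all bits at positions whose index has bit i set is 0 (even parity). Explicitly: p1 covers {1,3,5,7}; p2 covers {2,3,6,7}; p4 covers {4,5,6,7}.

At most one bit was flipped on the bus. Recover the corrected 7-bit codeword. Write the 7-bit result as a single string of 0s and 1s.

1001100

s1 (pos 1,3,5,7): 1⊕0⊕0⊕0 = 1
s2 (pos 2,3,6,7): 0⊕0⊕0⊕0 = 0
s4 (pos 4,5,6,7): 1⊕0⊕0⊕0 = 1
Syndrome s4…s1 = 101 → error at position 5.
Flip position 5: 1001000 → 1001100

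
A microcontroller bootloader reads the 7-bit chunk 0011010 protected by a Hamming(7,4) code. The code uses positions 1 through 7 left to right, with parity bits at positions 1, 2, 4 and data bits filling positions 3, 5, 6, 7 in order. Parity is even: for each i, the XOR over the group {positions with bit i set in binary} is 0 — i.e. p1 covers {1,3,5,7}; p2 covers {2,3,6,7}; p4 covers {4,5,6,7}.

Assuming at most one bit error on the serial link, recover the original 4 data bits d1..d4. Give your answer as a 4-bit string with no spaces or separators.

1010

s1 (pos 1,3,5,7): 0⊕1⊕0⊕0 = 1
s2 (pos 2,3,6,7): 0⊕1⊕1⊕0 = 0
s4 (pos 4,5,6,7): 1⊕0⊕1⊕0 = 0
Syndrome s4…s1 = 001 → error at position 1.
Flip position 1: 0011010 → 1011010
Read data bits from positions 3,5,6,7: 1010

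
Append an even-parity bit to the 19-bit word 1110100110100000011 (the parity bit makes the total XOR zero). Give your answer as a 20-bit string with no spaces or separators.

11101001101000000111

XOR of the 19 data bits: 1⊕1⊕1⊕0⊕1⊕0⊕0⊕1⊕1⊕0⊕1⊕0⊕0⊕0⊕0⊕0⊕0⊕1⊕1 = 1
Parity bit = 1 (so all 20 bits XOR to 0).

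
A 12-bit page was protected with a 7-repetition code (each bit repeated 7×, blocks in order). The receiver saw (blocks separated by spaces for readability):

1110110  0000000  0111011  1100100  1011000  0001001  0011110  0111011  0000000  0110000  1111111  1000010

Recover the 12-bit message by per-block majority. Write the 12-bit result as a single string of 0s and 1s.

101000110010

Block 1 (1110110): 5 ones → 1
Block 2 (0000000): 0 ones → 0
Block 3 (0111011): 5 ones → 1
Block 4 (1100100): 3 ones → 0
Block 5 (1011000): 3 ones → 0
Block 6 (0001001): 2 ones → 0
Block 7 (0011110): 4 ones → 1
Block 8 (0111011): 5 ones → 1
Block 9 (0000000): 0 ones → 0
Block 10 (0110000): 2 ones → 0
Block 11 (1111111): 7 ones → 1
Block 12 (1000010): 2 ones → 0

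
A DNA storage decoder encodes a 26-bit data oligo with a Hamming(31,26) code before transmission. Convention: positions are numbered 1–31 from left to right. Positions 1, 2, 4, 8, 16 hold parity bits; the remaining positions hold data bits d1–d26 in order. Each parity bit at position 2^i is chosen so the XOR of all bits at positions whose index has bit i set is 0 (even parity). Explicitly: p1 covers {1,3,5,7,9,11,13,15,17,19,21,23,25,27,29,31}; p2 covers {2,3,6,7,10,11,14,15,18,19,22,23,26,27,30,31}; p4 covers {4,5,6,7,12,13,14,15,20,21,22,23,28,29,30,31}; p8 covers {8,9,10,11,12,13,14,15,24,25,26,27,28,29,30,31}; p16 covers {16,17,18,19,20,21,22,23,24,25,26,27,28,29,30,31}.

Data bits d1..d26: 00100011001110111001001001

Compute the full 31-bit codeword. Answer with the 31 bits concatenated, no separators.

0000010000110010110111001001001

Place data at non-parity positions: p1 p2 0 p4 0 1 0 p8 0 0 1 1 0 0 1 p16 1 1 0 1 1 1 0 0 1 0 0 1 0 0 1
p1 (pos 1,3,5,7,9,11,13,15,17,19,21,23,25,27,29,31): XOR of data positions = 0⊕0⊕0⊕0⊕1⊕0⊕1⊕1⊕0⊕1⊕0⊕1⊕0⊕0⊕1 = 0
p2 (pos 2,3,6,7,10,11,14,15,18,19,22,23,26,27,30,31): XOR of data positions = 0⊕1⊕0⊕0⊕1⊕0⊕1⊕1⊕0⊕1⊕0⊕0⊕0⊕0⊕1 = 0
p4 (pos 4,5,6,7,12,13,14,15,20,21,22,23,28,29,30,31): XOR of data positions = 0⊕1⊕0⊕1⊕0⊕0⊕1⊕1⊕1⊕1⊕0⊕1⊕0⊕0⊕1 = 0
p8 (pos 8,9,10,11,12,13,14,15,24,25,26,27,28,29,30,31): XOR of data positions = 0⊕0⊕1⊕1⊕0⊕0⊕1⊕0⊕1⊕0⊕0⊕1⊕0⊕0⊕1 = 0
p16 (pos 16,17,18,19,20,21,22,23,24,25,26,27,28,29,30,31): XOR of data positions = 1⊕1⊕0⊕1⊕1⊕1⊕0⊕0⊕1⊕0⊕0⊕1⊕0⊕0⊕1 = 0
Codeword: 0000010000110010110111001001001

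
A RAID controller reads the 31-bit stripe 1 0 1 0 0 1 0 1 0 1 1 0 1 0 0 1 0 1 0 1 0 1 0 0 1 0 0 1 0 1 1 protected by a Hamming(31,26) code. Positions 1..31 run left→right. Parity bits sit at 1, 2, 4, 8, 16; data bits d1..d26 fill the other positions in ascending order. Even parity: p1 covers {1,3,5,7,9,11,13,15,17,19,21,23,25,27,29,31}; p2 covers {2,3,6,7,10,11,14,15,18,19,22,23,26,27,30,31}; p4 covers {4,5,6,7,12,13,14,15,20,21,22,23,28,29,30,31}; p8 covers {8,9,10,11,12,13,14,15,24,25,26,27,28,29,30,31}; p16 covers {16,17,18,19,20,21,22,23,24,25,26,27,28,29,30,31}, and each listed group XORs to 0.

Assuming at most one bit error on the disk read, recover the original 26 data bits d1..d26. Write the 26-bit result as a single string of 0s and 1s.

10100110100010101001001011

s1 (pos 1,3,5,7,9,11,13,15,17,19,21,23,25,27,29,31): 1⊕1⊕0⊕0⊕0⊕1⊕1⊕0⊕0⊕0⊕0⊕0⊕1⊕0⊕0⊕1 = 0
s2 (pos 2,3,6,7,10,11,14,15,18,19,22,23,26,27,30,31): 0⊕1⊕1⊕0⊕1⊕1⊕0⊕0⊕1⊕0⊕1⊕0⊕0⊕0⊕1⊕1 = 0
s4 (pos 4,5,6,7,12,13,14,15,20,21,22,23,28,29,30,31): 0⊕0⊕1⊕0⊕0⊕1⊕0⊕0⊕1⊕0⊕1⊕0⊕1⊕0⊕1⊕1 = 1
s8 (pos 8,9,10,11,12,13,14,15,24,25,26,27,28,29,30,31): 1⊕0⊕1⊕1⊕0⊕1⊕0⊕0⊕0⊕1⊕0⊕0⊕1⊕0⊕1⊕1 = 0
s16 (pos 16,17,18,19,20,21,22,23,24,25,26,27,28,29,30,31): 1⊕0⊕1⊕0⊕1⊕0⊕1⊕0⊕0⊕1⊕0⊕0⊕1⊕0⊕1⊕1 = 0
Syndrome s16…s1 = 00100 → error at position 4.
Flip position 4: 1010010101101001010101001001011 → 1011010101101001010101001001011
Read data bits from positions 3,5,6,7,9,10,11,12,13,14,15,17,18,19,20,21,22,23,24,25,26,27,28,29,30,31: 10100110100010101001001011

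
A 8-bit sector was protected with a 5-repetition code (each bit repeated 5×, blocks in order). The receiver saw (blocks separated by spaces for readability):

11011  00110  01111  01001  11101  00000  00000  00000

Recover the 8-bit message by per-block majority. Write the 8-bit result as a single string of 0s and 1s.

Block 1 (11011): 4 ones → 1
Block 2 (00110): 2 ones → 0
Block 3 (01111): 4 ones → 1
Block 4 (01001): 2 ones → 0
Block 5 (11101): 4 ones → 1
Block 6 (00000): 0 ones → 0
Block 7 (00000): 0 ones → 0
Block 8 (00000): 0 ones → 0

10101000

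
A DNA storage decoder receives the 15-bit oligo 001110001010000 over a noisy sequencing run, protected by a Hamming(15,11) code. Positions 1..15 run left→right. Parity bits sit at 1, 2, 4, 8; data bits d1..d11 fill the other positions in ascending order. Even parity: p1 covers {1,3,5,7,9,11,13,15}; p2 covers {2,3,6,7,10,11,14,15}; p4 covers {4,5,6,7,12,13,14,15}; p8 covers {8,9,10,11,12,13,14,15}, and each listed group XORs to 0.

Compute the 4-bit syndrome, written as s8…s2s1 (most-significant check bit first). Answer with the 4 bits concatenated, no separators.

0000

s1 (pos 1,3,5,7,9,11,13,15): 0⊕1⊕1⊕0⊕1⊕1⊕0⊕0 = 0
s2 (pos 2,3,6,7,10,11,14,15): 0⊕1⊕0⊕0⊕0⊕1⊕0⊕0 = 0
s4 (pos 4,5,6,7,12,13,14,15): 1⊕1⊕0⊕0⊕0⊕0⊕0⊕0 = 0
s8 (pos 8,9,10,11,12,13,14,15): 0⊕1⊕0⊕1⊕0⊕0⊕0⊕0 = 0
Syndrome s8…s1 = 0000 → no error.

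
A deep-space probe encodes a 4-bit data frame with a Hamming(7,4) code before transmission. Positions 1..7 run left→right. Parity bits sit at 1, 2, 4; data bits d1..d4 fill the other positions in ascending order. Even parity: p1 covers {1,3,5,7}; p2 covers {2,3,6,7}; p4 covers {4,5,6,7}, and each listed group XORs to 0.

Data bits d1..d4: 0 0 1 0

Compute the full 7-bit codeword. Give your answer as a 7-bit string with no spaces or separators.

0101010

Place data at non-parity positions: p1 p2 0 p4 0 1 0
p1 (pos 1,3,5,7): XOR of data positions = 0⊕0⊕0 = 0
p2 (pos 2,3,6,7): XOR of data positions = 0⊕1⊕0 = 1
p4 (pos 4,5,6,7): XOR of data positions = 0⊕1⊕0 = 1
Codeword: 0101010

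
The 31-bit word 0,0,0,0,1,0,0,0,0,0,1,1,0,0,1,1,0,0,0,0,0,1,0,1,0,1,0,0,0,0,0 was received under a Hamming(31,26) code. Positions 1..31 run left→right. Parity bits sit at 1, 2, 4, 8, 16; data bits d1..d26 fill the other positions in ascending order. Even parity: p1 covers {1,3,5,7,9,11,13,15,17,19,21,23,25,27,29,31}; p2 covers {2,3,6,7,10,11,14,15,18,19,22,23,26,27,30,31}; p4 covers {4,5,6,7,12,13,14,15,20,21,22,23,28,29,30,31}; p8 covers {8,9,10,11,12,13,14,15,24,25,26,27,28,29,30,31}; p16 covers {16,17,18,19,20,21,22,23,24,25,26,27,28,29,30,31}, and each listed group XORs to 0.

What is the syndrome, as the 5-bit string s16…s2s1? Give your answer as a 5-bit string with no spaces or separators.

01001

s1 (pos 1,3,5,7,9,11,13,15,17,19,21,23,25,27,29,31): 0⊕0⊕1⊕0⊕0⊕1⊕0⊕1⊕0⊕0⊕0⊕0⊕0⊕0⊕0⊕0 = 1
s2 (pos 2,3,6,7,10,11,14,15,18,19,22,23,26,27,30,31): 0⊕0⊕0⊕0⊕0⊕1⊕0⊕1⊕0⊕0⊕1⊕0⊕1⊕0⊕0⊕0 = 0
s4 (pos 4,5,6,7,12,13,14,15,20,21,22,23,28,29,30,31): 0⊕1⊕0⊕0⊕1⊕0⊕0⊕1⊕0⊕0⊕1⊕0⊕0⊕0⊕0⊕0 = 0
s8 (pos 8,9,10,11,12,13,14,15,24,25,26,27,28,29,30,31): 0⊕0⊕0⊕1⊕1⊕0⊕0⊕1⊕1⊕0⊕1⊕0⊕0⊕0⊕0⊕0 = 1
s16 (pos 16,17,18,19,20,21,22,23,24,25,26,27,28,29,30,31): 1⊕0⊕0⊕0⊕0⊕0⊕1⊕0⊕1⊕0⊕1⊕0⊕0⊕0⊕0⊕0 = 0
Syndrome s16…s1 = 01001 → error at position 9.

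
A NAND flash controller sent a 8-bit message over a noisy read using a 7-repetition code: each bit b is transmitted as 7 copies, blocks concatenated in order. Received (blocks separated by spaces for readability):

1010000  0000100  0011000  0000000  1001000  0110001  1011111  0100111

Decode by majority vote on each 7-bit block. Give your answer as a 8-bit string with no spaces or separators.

Block 1 (1010000): 2 ones → 0
Block 2 (0000100): 1 one → 0
Block 3 (0011000): 2 ones → 0
Block 4 (0000000): 0 ones → 0
Block 5 (1001000): 2 ones → 0
Block 6 (0110001): 3 ones → 0
Block 7 (1011111): 6 ones → 1
Block 8 (0100111): 4 ones → 1

00000011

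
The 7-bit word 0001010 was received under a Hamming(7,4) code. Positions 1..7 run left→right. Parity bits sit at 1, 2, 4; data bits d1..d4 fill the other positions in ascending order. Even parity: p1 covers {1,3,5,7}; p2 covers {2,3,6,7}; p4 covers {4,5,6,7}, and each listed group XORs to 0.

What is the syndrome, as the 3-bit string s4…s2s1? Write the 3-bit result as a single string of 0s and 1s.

s1 (pos 1,3,5,7): 0⊕0⊕0⊕0 = 0
s2 (pos 2,3,6,7): 0⊕0⊕1⊕0 = 1
s4 (pos 4,5,6,7): 1⊕0⊕1⊕0 = 0
Syndrome s4…s1 = 010 → error at position 2.

010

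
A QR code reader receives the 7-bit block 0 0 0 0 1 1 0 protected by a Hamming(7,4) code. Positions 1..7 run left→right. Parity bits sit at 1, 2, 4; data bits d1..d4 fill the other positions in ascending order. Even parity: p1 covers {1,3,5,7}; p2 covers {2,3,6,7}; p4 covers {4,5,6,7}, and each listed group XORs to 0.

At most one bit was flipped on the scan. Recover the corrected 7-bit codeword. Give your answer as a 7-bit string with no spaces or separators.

0010110

s1 (pos 1,3,5,7): 0⊕0⊕1⊕0 = 1
s2 (pos 2,3,6,7): 0⊕0⊕1⊕0 = 1
s4 (pos 4,5,6,7): 0⊕1⊕1⊕0 = 0
Syndrome s4…s1 = 011 → error at position 3.
Flip position 3: 0000110 → 0010110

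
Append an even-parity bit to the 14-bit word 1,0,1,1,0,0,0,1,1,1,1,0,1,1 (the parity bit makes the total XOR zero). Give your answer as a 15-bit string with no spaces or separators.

101100011110111

XOR of the 14 data bits: 1⊕0⊕1⊕1⊕0⊕0⊕0⊕1⊕1⊕1⊕1⊕0⊕1⊕1 = 1
Parity bit = 1 (so all 15 bits XOR to 0).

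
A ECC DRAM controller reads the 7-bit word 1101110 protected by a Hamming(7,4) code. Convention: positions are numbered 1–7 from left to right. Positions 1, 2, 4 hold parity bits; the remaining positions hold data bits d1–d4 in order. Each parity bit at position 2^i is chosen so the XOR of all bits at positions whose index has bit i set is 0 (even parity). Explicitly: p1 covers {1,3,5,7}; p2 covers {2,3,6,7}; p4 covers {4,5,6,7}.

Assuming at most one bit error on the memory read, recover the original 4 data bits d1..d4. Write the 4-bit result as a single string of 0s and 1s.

s1 (pos 1,3,5,7): 1⊕0⊕1⊕0 = 0
s2 (pos 2,3,6,7): 1⊕0⊕1⊕0 = 0
s4 (pos 4,5,6,7): 1⊕1⊕1⊕0 = 1
Syndrome s4…s1 = 100 → error at position 4.
Flip position 4: 1101110 → 1100110
Read data bits from positions 3,5,6,7: 0110

0110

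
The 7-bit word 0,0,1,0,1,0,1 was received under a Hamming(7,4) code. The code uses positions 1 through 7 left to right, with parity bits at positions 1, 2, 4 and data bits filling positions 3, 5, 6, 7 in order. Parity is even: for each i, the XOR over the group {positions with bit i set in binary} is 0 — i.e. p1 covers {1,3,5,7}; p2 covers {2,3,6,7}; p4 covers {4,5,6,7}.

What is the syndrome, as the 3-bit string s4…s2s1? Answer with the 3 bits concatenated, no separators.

001

s1 (pos 1,3,5,7): 0⊕1⊕1⊕1 = 1
s2 (pos 2,3,6,7): 0⊕1⊕0⊕1 = 0
s4 (pos 4,5,6,7): 0⊕1⊕0⊕1 = 0
Syndrome s4…s1 = 001 → error at position 1.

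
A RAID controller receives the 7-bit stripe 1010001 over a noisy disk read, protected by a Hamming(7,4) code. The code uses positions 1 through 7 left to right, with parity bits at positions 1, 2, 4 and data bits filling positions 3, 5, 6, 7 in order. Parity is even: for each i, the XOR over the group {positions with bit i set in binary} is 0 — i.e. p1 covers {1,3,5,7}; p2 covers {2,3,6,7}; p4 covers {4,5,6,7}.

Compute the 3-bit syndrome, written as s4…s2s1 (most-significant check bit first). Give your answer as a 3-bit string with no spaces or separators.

s1 (pos 1,3,5,7): 1⊕1⊕0⊕1 = 1
s2 (pos 2,3,6,7): 0⊕1⊕0⊕1 = 0
s4 (pos 4,5,6,7): 0⊕0⊕0⊕1 = 1
Syndrome s4…s1 = 101 → error at position 5.

101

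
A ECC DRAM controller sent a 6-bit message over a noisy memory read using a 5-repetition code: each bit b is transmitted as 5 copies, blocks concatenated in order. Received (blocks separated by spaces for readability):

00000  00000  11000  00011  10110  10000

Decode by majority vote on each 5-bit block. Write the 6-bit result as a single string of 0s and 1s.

000010

Block 1 (00000): 0 ones → 0
Block 2 (00000): 0 ones → 0
Block 3 (11000): 2 ones → 0
Block 4 (00011): 2 ones → 0
Block 5 (10110): 3 ones → 1
Block 6 (10000): 1 one → 0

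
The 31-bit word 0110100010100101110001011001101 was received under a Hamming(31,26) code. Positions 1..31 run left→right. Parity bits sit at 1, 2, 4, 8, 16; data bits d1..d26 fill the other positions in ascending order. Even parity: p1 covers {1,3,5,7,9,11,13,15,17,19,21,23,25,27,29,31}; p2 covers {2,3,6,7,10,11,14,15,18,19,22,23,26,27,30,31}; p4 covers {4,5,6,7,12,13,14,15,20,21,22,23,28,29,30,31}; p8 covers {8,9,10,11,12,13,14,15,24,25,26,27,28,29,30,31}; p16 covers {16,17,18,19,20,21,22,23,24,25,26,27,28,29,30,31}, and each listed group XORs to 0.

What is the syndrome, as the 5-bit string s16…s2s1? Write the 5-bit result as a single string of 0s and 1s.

s1 (pos 1,3,5,7,9,11,13,15,17,19,21,23,25,27,29,31): 0⊕1⊕1⊕0⊕1⊕1⊕0⊕0⊕1⊕0⊕0⊕0⊕1⊕0⊕1⊕1 = 0
s2 (pos 2,3,6,7,10,11,14,15,18,19,22,23,26,27,30,31): 1⊕1⊕0⊕0⊕0⊕1⊕1⊕0⊕1⊕0⊕1⊕0⊕0⊕0⊕0⊕1 = 1
s4 (pos 4,5,6,7,12,13,14,15,20,21,22,23,28,29,30,31): 0⊕1⊕0⊕0⊕0⊕0⊕1⊕0⊕0⊕0⊕1⊕0⊕1⊕1⊕0⊕1 = 0
s8 (pos 8,9,10,11,12,13,14,15,24,25,26,27,28,29,30,31): 0⊕1⊕0⊕1⊕0⊕0⊕1⊕0⊕1⊕1⊕0⊕0⊕1⊕1⊕0⊕1 = 0
s16 (pos 16,17,18,19,20,21,22,23,24,25,26,27,28,29,30,31): 1⊕1⊕1⊕0⊕0⊕0⊕1⊕0⊕1⊕1⊕0⊕0⊕1⊕1⊕0⊕1 = 1
Syndrome s16…s1 = 10010 → error at position 18.

10010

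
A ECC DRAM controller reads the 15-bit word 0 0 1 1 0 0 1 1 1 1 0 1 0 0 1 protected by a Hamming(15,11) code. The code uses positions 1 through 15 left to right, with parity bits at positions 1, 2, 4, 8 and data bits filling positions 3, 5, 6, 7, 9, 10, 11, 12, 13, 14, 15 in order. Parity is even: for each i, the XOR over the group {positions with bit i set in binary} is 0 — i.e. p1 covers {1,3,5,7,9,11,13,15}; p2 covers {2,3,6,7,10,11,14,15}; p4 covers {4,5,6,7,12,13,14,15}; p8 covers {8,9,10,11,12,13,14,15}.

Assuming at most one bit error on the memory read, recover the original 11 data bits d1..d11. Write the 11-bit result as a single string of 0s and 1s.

s1 (pos 1,3,5,7,9,11,13,15): 0⊕1⊕0⊕1⊕1⊕0⊕0⊕1 = 0
s2 (pos 2,3,6,7,10,11,14,15): 0⊕1⊕0⊕1⊕1⊕0⊕0⊕1 = 0
s4 (pos 4,5,6,7,12,13,14,15): 1⊕0⊕0⊕1⊕1⊕0⊕0⊕1 = 0
s8 (pos 8,9,10,11,12,13,14,15): 1⊕1⊕1⊕0⊕1⊕0⊕0⊕1 = 1
Syndrome s8…s1 = 1000 → error at position 8.
Flip position 8: 001100111101001 → 001100101101001
Read data bits from positions 3,5,6,7,9,10,11,12,13,14,15: 10011101001

10011101001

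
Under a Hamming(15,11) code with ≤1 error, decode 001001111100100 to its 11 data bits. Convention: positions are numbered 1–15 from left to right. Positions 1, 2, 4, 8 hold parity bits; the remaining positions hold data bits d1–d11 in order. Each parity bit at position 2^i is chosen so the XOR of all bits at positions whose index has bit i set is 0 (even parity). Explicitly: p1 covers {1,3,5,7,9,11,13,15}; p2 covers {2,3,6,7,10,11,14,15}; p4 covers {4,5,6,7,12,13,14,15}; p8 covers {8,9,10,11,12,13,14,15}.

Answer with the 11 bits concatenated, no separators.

s1 (pos 1,3,5,7,9,11,13,15): 0⊕1⊕0⊕1⊕1⊕0⊕1⊕0 = 0
s2 (pos 2,3,6,7,10,11,14,15): 0⊕1⊕1⊕1⊕1⊕0⊕0⊕0 = 0
s4 (pos 4,5,6,7,12,13,14,15): 0⊕0⊕1⊕1⊕0⊕1⊕0⊕0 = 1
s8 (pos 8,9,10,11,12,13,14,15): 1⊕1⊕1⊕0⊕0⊕1⊕0⊕0 = 0
Syndrome s8…s1 = 0100 → error at position 4.
Flip position 4: 001001111100100 → 001101111100100
Read data bits from positions 3,5,6,7,9,10,11,12,13,14,15: 10111100100

10111100100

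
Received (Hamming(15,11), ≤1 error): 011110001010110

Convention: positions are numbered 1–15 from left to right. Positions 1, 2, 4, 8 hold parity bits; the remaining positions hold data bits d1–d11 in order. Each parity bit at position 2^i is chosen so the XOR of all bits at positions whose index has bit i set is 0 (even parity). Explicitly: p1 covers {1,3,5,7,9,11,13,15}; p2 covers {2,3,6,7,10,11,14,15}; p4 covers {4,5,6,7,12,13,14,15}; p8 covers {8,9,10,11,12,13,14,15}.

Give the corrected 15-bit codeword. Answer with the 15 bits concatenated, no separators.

s1 (pos 1,3,5,7,9,11,13,15): 0⊕1⊕1⊕0⊕1⊕1⊕1⊕0 = 1
s2 (pos 2,3,6,7,10,11,14,15): 1⊕1⊕0⊕0⊕0⊕1⊕1⊕0 = 0
s4 (pos 4,5,6,7,12,13,14,15): 1⊕1⊕0⊕0⊕0⊕1⊕1⊕0 = 0
s8 (pos 8,9,10,11,12,13,14,15): 0⊕1⊕0⊕1⊕0⊕1⊕1⊕0 = 0
Syndrome s8…s1 = 0001 → error at position 1.
Flip position 1: 011110001010110 → 111110001010110

111110001010110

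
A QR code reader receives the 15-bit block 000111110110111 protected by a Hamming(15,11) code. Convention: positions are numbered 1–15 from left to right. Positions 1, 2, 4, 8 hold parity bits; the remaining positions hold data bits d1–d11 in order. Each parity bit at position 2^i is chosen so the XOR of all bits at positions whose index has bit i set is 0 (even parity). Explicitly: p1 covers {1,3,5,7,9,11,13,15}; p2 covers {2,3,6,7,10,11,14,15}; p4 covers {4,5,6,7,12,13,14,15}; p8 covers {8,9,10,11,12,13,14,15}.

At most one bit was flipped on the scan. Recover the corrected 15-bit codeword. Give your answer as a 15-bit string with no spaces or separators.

s1 (pos 1,3,5,7,9,11,13,15): 0⊕0⊕1⊕1⊕0⊕1⊕1⊕1 = 1
s2 (pos 2,3,6,7,10,11,14,15): 0⊕0⊕1⊕1⊕1⊕1⊕1⊕1 = 0
s4 (pos 4,5,6,7,12,13,14,15): 1⊕1⊕1⊕1⊕0⊕1⊕1⊕1 = 1
s8 (pos 8,9,10,11,12,13,14,15): 1⊕0⊕1⊕1⊕0⊕1⊕1⊕1 = 0
Syndrome s8…s1 = 0101 → error at position 5.
Flip position 5: 000111110110111 → 000101110110111

000101110110111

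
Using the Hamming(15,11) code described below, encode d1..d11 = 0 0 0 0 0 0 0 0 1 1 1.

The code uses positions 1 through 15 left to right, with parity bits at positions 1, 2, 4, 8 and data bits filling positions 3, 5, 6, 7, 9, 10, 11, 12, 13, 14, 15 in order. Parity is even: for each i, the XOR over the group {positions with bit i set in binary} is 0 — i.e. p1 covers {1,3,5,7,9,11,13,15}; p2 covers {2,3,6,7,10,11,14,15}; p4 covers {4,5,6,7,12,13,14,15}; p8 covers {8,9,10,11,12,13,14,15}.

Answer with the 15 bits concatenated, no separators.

000100010000111

Place data at non-parity positions: p1 p2 0 p4 0 0 0 p8 0 0 0 0 1 1 1
p1 (pos 1,3,5,7,9,11,13,15): XOR of data positions = 0⊕0⊕0⊕0⊕0⊕1⊕1 = 0
p2 (pos 2,3,6,7,10,11,14,15): XOR of data positions = 0⊕0⊕0⊕0⊕0⊕1⊕1 = 0
p4 (pos 4,5,6,7,12,13,14,15): XOR of data positions = 0⊕0⊕0⊕0⊕1⊕1⊕1 = 1
p8 (pos 8,9,10,11,12,13,14,15): XOR of data positions = 0⊕0⊕0⊕0⊕1⊕1⊕1 = 1
Codeword: 000100010000111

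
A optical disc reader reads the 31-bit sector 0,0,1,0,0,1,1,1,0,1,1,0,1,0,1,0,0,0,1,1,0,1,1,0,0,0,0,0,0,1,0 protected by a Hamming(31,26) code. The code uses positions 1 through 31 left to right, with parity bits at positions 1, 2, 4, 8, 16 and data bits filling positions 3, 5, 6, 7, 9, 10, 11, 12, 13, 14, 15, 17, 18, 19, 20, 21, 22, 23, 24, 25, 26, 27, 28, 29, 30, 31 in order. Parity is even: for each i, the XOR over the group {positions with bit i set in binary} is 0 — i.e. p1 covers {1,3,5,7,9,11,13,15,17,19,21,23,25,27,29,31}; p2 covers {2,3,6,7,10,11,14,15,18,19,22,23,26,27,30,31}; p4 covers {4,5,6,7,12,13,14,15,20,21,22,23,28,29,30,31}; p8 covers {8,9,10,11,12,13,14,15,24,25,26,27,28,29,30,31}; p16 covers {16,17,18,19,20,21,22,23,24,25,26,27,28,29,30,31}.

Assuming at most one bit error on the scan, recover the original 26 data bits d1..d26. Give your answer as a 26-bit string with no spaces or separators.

s1 (pos 1,3,5,7,9,11,13,15,17,19,21,23,25,27,29,31): 0⊕1⊕0⊕1⊕0⊕1⊕1⊕1⊕0⊕1⊕0⊕1⊕0⊕0⊕0⊕0 = 1
s2 (pos 2,3,6,7,10,11,14,15,18,19,22,23,26,27,30,31): 0⊕1⊕1⊕1⊕1⊕1⊕0⊕1⊕0⊕1⊕1⊕1⊕0⊕0⊕1⊕0 = 0
s4 (pos 4,5,6,7,12,13,14,15,20,21,22,23,28,29,30,31): 0⊕0⊕1⊕1⊕0⊕1⊕0⊕1⊕1⊕0⊕1⊕1⊕0⊕0⊕1⊕0 = 0
s8 (pos 8,9,10,11,12,13,14,15,24,25,26,27,28,29,30,31): 1⊕0⊕1⊕1⊕0⊕1⊕0⊕1⊕0⊕0⊕0⊕0⊕0⊕0⊕1⊕0 = 0
s16 (pos 16,17,18,19,20,21,22,23,24,25,26,27,28,29,30,31): 0⊕0⊕0⊕1⊕1⊕0⊕1⊕1⊕0⊕0⊕0⊕0⊕0⊕0⊕1⊕0 = 1
Syndrome s16…s1 = 10001 → error at position 17.
Flip position 17: 0010011101101010001101100000010 → 0010011101101010101101100000010
Read data bits from positions 3,5,6,7,9,10,11,12,13,14,15,17,18,19,20,21,22,23,24,25,26,27,28,29,30,31: 10110110101101101100000010

10110110101101101100000010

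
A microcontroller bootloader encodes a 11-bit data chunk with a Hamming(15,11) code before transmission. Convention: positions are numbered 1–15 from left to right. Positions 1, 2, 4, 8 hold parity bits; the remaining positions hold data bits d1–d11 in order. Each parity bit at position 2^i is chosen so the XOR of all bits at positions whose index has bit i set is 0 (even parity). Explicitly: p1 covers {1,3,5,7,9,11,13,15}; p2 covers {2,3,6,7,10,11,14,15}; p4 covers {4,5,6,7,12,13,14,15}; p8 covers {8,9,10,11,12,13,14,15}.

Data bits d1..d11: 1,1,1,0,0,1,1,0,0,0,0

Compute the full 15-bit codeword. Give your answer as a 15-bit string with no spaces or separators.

101011000110000

Place data at non-parity positions: p1 p2 1 p4 1 1 0 p8 0 1 1 0 0 0 0
p1 (pos 1,3,5,7,9,11,13,15): XOR of data positions = 1⊕1⊕0⊕0⊕1⊕0⊕0 = 1
p2 (pos 2,3,6,7,10,11,14,15): XOR of data positions = 1⊕1⊕0⊕1⊕1⊕0⊕0 = 0
p4 (pos 4,5,6,7,12,13,14,15): XOR of data positions = 1⊕1⊕0⊕0⊕0⊕0⊕0 = 0
p8 (pos 8,9,10,11,12,13,14,15): XOR of data positions = 0⊕1⊕1⊕0⊕0⊕0⊕0 = 0
Codeword: 101011000110000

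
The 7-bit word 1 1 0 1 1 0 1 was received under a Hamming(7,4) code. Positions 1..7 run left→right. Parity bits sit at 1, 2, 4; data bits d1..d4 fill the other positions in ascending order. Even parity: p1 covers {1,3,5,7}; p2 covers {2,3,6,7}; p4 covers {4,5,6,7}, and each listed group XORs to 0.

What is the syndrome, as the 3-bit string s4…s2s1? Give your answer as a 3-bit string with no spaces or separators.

101

s1 (pos 1,3,5,7): 1⊕0⊕1⊕1 = 1
s2 (pos 2,3,6,7): 1⊕0⊕0⊕1 = 0
s4 (pos 4,5,6,7): 1⊕1⊕0⊕1 = 1
Syndrome s4…s1 = 101 → error at position 5.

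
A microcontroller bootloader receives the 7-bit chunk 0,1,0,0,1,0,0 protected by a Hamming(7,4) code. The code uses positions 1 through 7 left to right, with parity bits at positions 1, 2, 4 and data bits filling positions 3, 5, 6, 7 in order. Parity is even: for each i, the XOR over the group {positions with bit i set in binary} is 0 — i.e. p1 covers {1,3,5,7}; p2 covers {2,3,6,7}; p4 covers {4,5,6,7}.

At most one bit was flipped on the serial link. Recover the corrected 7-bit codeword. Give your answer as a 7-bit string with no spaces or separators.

s1 (pos 1,3,5,7): 0⊕0⊕1⊕0 = 1
s2 (pos 2,3,6,7): 1⊕0⊕0⊕0 = 1
s4 (pos 4,5,6,7): 0⊕1⊕0⊕0 = 1
Syndrome s4…s1 = 111 → error at position 7.
Flip position 7: 0100100 → 0100101

0100101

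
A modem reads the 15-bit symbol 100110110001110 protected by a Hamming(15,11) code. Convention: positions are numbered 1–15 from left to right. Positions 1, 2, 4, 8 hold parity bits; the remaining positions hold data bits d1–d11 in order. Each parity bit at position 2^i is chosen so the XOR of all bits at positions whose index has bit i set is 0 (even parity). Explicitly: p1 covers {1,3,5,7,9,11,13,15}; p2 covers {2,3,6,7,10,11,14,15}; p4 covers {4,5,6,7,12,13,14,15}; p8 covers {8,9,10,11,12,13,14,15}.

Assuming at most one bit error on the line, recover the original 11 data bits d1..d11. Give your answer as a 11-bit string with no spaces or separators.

01010001110

s1 (pos 1,3,5,7,9,11,13,15): 1⊕0⊕1⊕1⊕0⊕0⊕1⊕0 = 0
s2 (pos 2,3,6,7,10,11,14,15): 0⊕0⊕0⊕1⊕0⊕0⊕1⊕0 = 0
s4 (pos 4,5,6,7,12,13,14,15): 1⊕1⊕0⊕1⊕1⊕1⊕1⊕0 = 0
s8 (pos 8,9,10,11,12,13,14,15): 1⊕0⊕0⊕0⊕1⊕1⊕1⊕0 = 0
Syndrome s8…s1 = 0000 → no error.
Read data bits from positions 3,5,6,7,9,10,11,12,13,14,15: 01010001110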